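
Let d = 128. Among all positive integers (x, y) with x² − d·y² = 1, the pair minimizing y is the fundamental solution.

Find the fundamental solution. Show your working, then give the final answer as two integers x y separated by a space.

577 51

√128 = [11; 3,5,3,22, …], period ℓ=4 (even) → k=3
i=0: a=11 ⇒ p=11, q=1
i=1: a=3 ⇒ p=34, q=3
i=2: a=5 ⇒ p=181, q=16
i=3: a=3 ⇒ p=577, q=51
(x₁, y₁) = (577, 51);  577² − 128·51² = 1 ✓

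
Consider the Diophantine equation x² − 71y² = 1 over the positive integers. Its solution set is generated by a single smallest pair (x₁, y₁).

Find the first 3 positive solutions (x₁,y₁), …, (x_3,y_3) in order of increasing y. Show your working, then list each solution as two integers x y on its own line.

3480 413
24220799 2874480
168576757560 20006380387

d=71: √d = [8; 2,2,1,7,1,2,2,16] (ℓ=8, even), read p_7/q_7
i=0: a=8 ⇒ p=8, q=1
i=1: a=2 ⇒ p=17, q=2
i=2: a=2 ⇒ p=42, q=5
i=3: a=1 ⇒ p=59, q=7
i=4: a=7 ⇒ p=455, q=54
i=5: a=1 ⇒ p=514, q=61
i=6: a=2 ⇒ p=1483, q=176
i=7: a=2 ⇒ p=3480, q=413
(x₁, y₁) = (3480, 413);  3480² − 71·413² = 1 ✓
(x_2, y_2) = (3480·3480 + 71·413·413, 3480·413 + 413·3480) = (24220799, 2874480)
(x_3, y_3) = (3480·24220799 + 71·413·2874480, 3480·2874480 + 413·24220799) = (168576757560, 20006380387)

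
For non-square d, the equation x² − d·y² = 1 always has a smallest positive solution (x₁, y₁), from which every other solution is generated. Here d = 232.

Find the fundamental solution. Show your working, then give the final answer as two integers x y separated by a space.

√232 → a₀=15, period (4,3,7,3,4,30); ℓ=6 even so k=5
step 0: (15, 1)  from 15·(1,0) + (0,1)
…
step 4: (4539, 298)  from 3·(1447,95) + (198,13)
step 5: (19603, 1287)  from 4·(4539,298) + (1447,95)
→ (19603, 1287).  Check: 19603²=384277609, 232·1287²=384277608, difference 1.

19603 1287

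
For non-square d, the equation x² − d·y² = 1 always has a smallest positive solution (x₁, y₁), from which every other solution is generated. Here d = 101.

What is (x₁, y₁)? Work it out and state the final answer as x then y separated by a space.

201 20

√101 = [10; 20, …], period ℓ=1 (odd) → k=1
k=0  a_k=10  p_k/q_k = 10/1
k=1  a_k=20  p_k/q_k = 201/20
fundamental: x₁=201, y₁=20  (since 40401 − 101·400 = 1)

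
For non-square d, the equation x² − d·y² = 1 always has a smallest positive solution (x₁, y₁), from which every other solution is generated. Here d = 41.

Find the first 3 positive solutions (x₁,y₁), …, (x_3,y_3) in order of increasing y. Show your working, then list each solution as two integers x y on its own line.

d=41: √d = [6; 2,2,12] (ℓ=3, odd), read p_5/q_5
step 0: (6, 1)  from 6·(1,0) + (0,1)
…
step 2: (32, 5)  from 2·(13,2) + (6,1)
…
step 4: (826, 129)  from 2·(397,62) + (32,5)
step 5: (2049, 320)  from 2·(826,129) + (397,62)
fundamental: x₁=2049, y₁=320  (since 4198401 − 41·102400 = 1)
k=2:  x_2 = 2049·2049+41·320·320 = 8396801,  y_2 = 2049·320+320·2049 = 1311360
k=3:  x_3 = 2049·8396801+41·320·1311360 = 34410088449,  y_3 = 2049·1311360+320·8396801 = 5373952960

2049 320
8396801 1311360
34410088449 5373952960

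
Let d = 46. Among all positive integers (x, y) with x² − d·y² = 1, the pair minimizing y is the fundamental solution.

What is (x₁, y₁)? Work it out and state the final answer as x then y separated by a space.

24335 3588

[6; 1,3,1,1,2,6,2,1,1,3,1,12] for √46; ℓ=12 ⇒ convergent index 11
a_0=6:  p_0=6·1+0=6,  q_0=6·0+1=1
a_1=1:  p_1=1·6+1=7,  q_1=1·1+0=1
…
a_3=1:  p_3=1·27+7=34,  q_3=1·4+1=5
a_4=1:  p_4=1·34+27=61,  q_4=1·5+4=9
a_5=2:  p_5=2·61+34=156,  q_5=2·9+5=23
a_6=6:  p_6=6·156+61=997,  q_6=6·23+9=147
a_7=2:  p_7=2·997+156=2150,  q_7=2·147+23=317
…
a_9=1:  p_9=1·3147+2150=5297,  q_9=1·464+317=781
a_10=3:  p_10=3·5297+3147=19038,  q_10=3·781+464=2807
a_11=1:  p_11=1·19038+5297=24335,  q_11=1·2807+781=3588
→ (24335, 3588).  Check: 24335²=592192225, 46·3588²=592192224, difference 1.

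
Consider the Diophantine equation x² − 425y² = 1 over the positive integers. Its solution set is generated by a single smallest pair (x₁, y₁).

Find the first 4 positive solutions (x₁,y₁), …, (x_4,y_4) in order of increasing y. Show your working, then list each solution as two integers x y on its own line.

143649 6968
41270070401 2001892464
11856808685922849 575139701115304
3406437421806992601601 165236485849022716128

√425 = [20; 1,1,1,1,1,1,40, …], period ℓ=7 (odd) → k=13
a_0=20:  p_0=20·1+0=20,  q_0=20·0+1=1
a_1=1:  p_1=1·20+1=21,  q_1=1·1+0=1
…
a_10=1:  p_10=1·22038+11153=33191,  q_10=1·1069+541=1610
…
a_12=1:  p_12=1·55229+33191=88420,  q_12=1·2679+1610=4289
a_13=1:  p_13=1·88420+55229=143649,  q_13=1·4289+2679=6968
(x₁, y₁) = (143649, 6968);  143649² − 425·6968² = 1 ✓
k=2:  x_2 = 143649·143649+425·6968·6968 = 41270070401,  y_2 = 143649·6968+6968·143649 = 2001892464
k=3:  x_3 = 143649·41270070401+425·6968·2001892464 = 11856808685922849,  y_3 = 143649·2001892464+6968·41270070401 = 575139701115304
k=4:  x_4 = 143649·11856808685922849+425·6968·575139701115304 = 3406437421806992601601,  y_4 = 143649·575139701115304+6968·11856808685922849 = 165236485849022716128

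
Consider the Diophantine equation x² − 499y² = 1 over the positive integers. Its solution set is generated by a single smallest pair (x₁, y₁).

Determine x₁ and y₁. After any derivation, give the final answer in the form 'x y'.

4490 201

√499 → a₀=22, period (2,1,21,1,2,44); ℓ=6 even so k=5
a_0=22:  p_0=22·1+0=22,  q_0=22·0+1=1
a_1=2:  p_1=2·22+1=45,  q_1=2·1+0=2
…
a_3=21:  p_3=21·67+45=1452,  q_3=21·3+2=65
a_4=1:  p_4=1·1452+67=1519,  q_4=1·65+3=68
a_5=2:  p_5=2·1519+1452=4490,  q_5=2·68+65=201
(x₁, y₁) = (4490, 201);  4490² − 499·201² = 1 ✓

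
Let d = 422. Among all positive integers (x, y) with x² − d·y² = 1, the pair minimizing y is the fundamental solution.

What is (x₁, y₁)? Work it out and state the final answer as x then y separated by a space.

7022501 341850

d=422: √d = [20; 1,1,5,2,1,…,1,1,40] (ℓ=14, even), read p_13/q_13
k=0  a_k=20  p_k/q_k = 20/1
k=1  a_k=1  p_k/q_k = 21/1
…
k=3  a_k=5  p_k/q_k = 226/11
k=4  a_k=2  p_k/q_k = 493/24
k=5  a_k=1  p_k/q_k = 719/35
…
k=8  a_k=3  p_k/q_k = 163807/7974
…
k=12  a_k=1  p_k/q_k = 3810680/185501
k=13  a_k=1  p_k/q_k = 7022501/341850
→ (7022501, 341850).  Check: 7022501²=49315520295001, 422·341850²=49315520295000, difference 1.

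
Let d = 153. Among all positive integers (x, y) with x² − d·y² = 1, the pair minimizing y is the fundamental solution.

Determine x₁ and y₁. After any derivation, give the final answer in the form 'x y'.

2177 176

[12; 2,1,2,2,2,1,2,24] for √153; ℓ=8 ⇒ convergent index 7
step 0: (12, 1)  from 12·(1,0) + (0,1)
step 1: (25, 2)  from 2·(12,1) + (1,0)
…
step 3: (99, 8)  from 2·(37,3) + (25,2)
step 4: (235, 19)  from 2·(99,8) + (37,3)
step 5: (569, 46)  from 2·(235,19) + (99,8)
step 6: (804, 65)  from 1·(569,46) + (235,19)
step 7: (2177, 176)  from 2·(804,65) + (569,46)
(x₁, y₁) = (2177, 176);  2177² − 153·176² = 1 ✓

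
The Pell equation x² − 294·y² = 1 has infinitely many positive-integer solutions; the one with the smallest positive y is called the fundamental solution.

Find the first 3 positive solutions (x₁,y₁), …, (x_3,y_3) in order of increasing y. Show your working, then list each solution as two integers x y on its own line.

d=294: √d = [17; 6,1,4,1,6,34] (ℓ=6, even), read p_5/q_5
k=0  a_k=17  p_k/q_k = 17/1
…
k=2  a_k=1  p_k/q_k = 120/7
k=3  a_k=4  p_k/q_k = 583/34
k=4  a_k=1  p_k/q_k = 703/41
k=5  a_k=6  p_k/q_k = 4801/280
→ (4801, 280).  Check: 4801²=23049601, 294·280²=23049600, difference 1.
(x_2, y_2) = (4801·4801 + 294·280·280, 4801·280 + 280·4801) = (46099201, 2688560)
(x_3, y_3) = (4801·46099201 + 294·280·2688560, 4801·2688560 + 280·46099201) = (442644523201, 25815552840)

4801 280
46099201 2688560
442644523201 25815552840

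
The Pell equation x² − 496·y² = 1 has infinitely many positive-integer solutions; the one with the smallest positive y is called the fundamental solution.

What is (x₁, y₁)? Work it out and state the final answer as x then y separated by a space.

[22; 3,1,2,4,1,…,1,3,44] for √496; ℓ=16 ⇒ convergent index 15
a_0=22:  p_0=22·1+0=22,  q_0=22·0+1=1
a_1=3:  p_1=3·22+1=67,  q_1=3·1+0=3
a_2=1:  p_2=1·67+22=89,  q_2=1·3+1=4
…
a_4=4:  p_4=4·245+89=1069,  q_4=4·11+4=48
a_5=1:  p_5=1·1069+245=1314,  q_5=1·48+11=59
…
a_8=2:  p_8=2·6080+2383=14543,  q_8=2·273+107=653
a_9=2:  p_9=2·14543+6080=35166,  q_9=2·653+273=1579
a_10=1:  p_10=1·35166+14543=49709,  q_10=1·1579+653=2232
…
a_13=2:  p_13=2·389209+84875=863293,  q_13=2·17476+3811=38763
a_14=1:  p_14=1·863293+389209=1252502,  q_14=1·38763+17476=56239
a_15=3:  p_15=3·1252502+863293=4620799,  q_15=3·56239+38763=207480
→ (4620799, 207480).  Check: 4620799²=21351783398401, 496·207480²=21351783398400, difference 1.

4620799 207480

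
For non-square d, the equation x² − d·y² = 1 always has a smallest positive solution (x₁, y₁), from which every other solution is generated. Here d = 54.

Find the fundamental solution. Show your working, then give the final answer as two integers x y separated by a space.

485 66

√54 → a₀=7, period (2,1,6,1,2,14); ℓ=6 even so k=5
step 0: (7, 1)  from 7·(1,0) + (0,1)
step 1: (15, 2)  from 2·(7,1) + (1,0)
…
step 3: (147, 20)  from 6·(22,3) + (15,2)
step 4: (169, 23)  from 1·(147,20) + (22,3)
step 5: (485, 66)  from 2·(169,23) + (147,20)
(x₁, y₁) = (485, 66);  485² − 54·66² = 1 ✓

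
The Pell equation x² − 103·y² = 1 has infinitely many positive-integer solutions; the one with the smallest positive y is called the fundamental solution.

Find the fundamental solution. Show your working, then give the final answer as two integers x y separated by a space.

[10; 6,1,2,1,1,9,1,1,2,1,6,20] for √103; ℓ=12 ⇒ convergent index 11
k=0  a_k=10  p_k/q_k = 10/1
…
k=2  a_k=1  p_k/q_k = 71/7
…
k=4  a_k=1  p_k/q_k = 274/27
k=5  a_k=1  p_k/q_k = 477/47
…
k=10  a_k=1  p_k/q_k = 33877/3338
k=11  a_k=6  p_k/q_k = 227528/22419
→ (227528, 22419).  Check: 227528²=51768990784, 103·22419²=51768990783, difference 1.

227528 22419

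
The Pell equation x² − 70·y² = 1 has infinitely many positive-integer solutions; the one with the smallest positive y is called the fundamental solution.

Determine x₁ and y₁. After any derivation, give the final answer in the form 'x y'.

d=70: √d = [8; 2,1,2,1,2,16] (ℓ=6, even), read p_5/q_5
k=0  a_k=8  p_k/q_k = 8/1
k=1  a_k=2  p_k/q_k = 17/2
k=2  a_k=1  p_k/q_k = 25/3
…
k=4  a_k=1  p_k/q_k = 92/11
k=5  a_k=2  p_k/q_k = 251/30
(x₁, y₁) = (251, 30);  251² − 70·30² = 1 ✓

251 30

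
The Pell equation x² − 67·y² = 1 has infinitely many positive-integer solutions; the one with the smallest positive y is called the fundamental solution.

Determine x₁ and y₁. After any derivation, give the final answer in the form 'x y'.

48842 5967

√67 = [8; 5,2,1,1,7,1,1,2,5,16, …], period ℓ=10 (even) → k=9
k=0  a_k=8  p_k/q_k = 8/1
k=1  a_k=5  p_k/q_k = 41/5
…
k=3  a_k=1  p_k/q_k = 131/16
…
k=5  a_k=7  p_k/q_k = 1678/205
…
k=8  a_k=2  p_k/q_k = 9053/1106
k=9  a_k=5  p_k/q_k = 48842/5967
→ (48842, 5967).  Check: 48842²=2385540964, 67·5967²=2385540963, difference 1.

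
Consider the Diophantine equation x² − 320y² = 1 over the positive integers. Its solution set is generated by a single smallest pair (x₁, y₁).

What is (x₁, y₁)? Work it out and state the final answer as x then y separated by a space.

√320 → a₀=17, period (1,7,1,34); ℓ=4 even so k=3
k=0  a_k=17  p_k/q_k = 17/1
…
k=2  a_k=7  p_k/q_k = 143/8
k=3  a_k=1  p_k/q_k = 161/9
fundamental: x₁=161, y₁=9  (since 25921 − 320·81 = 1)

161 9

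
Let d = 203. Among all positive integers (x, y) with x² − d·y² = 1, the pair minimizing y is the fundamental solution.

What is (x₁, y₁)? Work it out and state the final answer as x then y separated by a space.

d=203: √d = [14; 4,28] (ℓ=2, even), read p_1/q_1
a_0=14:  p_0=14·1+0=14,  q_0=14·0+1=1
a_1=4:  p_1=4·14+1=57,  q_1=4·1+0=4
(x₁, y₁) = (57, 4);  57² − 203·4² = 1 ✓

57 4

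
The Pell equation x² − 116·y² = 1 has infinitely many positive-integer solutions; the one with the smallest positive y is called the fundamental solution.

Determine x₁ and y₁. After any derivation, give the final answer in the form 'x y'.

9801 910

√116 → a₀=10, period (1,3,2,1,4,1,2,3,1,20); ℓ=10 even so k=9
i=0: a=10 ⇒ p=10, q=1
i=1: a=1 ⇒ p=11, q=1
i=2: a=3 ⇒ p=43, q=4
i=3: a=2 ⇒ p=97, q=9
i=4: a=1 ⇒ p=140, q=13
…
i=6: a=1 ⇒ p=797, q=74
i=7: a=2 ⇒ p=2251, q=209
i=8: a=3 ⇒ p=7550, q=701
i=9: a=1 ⇒ p=9801, q=910
(x₁, y₁) = (9801, 910);  9801² − 116·910² = 1 ✓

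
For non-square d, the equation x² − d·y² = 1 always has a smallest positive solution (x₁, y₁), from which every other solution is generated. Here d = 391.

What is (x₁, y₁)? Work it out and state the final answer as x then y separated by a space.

7338680 371133

√391 → a₀=19, period (1,3,2,2,1,…,3,1,38); ℓ=16 even so k=15
k=0  a_k=19  p_k/q_k = 19/1
k=1  a_k=1  p_k/q_k = 20/1
k=2  a_k=3  p_k/q_k = 79/4
k=3  a_k=2  p_k/q_k = 178/9
k=4  a_k=2  p_k/q_k = 435/22
k=5  a_k=1  p_k/q_k = 613/31
k=6  a_k=1  p_k/q_k = 1048/53
k=7  a_k=2  p_k/q_k = 2709/137
k=8  a_k=19  p_k/q_k = 52519/2656
k=9  a_k=2  p_k/q_k = 107747/5449
k=10  a_k=1  p_k/q_k = 160266/8105
k=11  a_k=1  p_k/q_k = 268013/13554
k=12  a_k=2  p_k/q_k = 696292/35213
k=13  a_k=2  p_k/q_k = 1660597/83980
k=14  a_k=3  p_k/q_k = 5678083/287153
k=15  a_k=1  p_k/q_k = 7338680/371133
fundamental: x₁=7338680, y₁=371133  (since 53856224142400 − 391·137739703689 = 1)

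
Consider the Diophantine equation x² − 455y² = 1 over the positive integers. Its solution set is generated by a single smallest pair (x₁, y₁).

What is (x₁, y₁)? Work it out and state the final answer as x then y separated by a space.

√455 = [21; 3,42, …], period ℓ=2 (even) → k=1
i=0: a=21 ⇒ p=21, q=1
i=1: a=3 ⇒ p=64, q=3
→ (64, 3).  Check: 64²=4096, 455·3²=4095, difference 1.

64 3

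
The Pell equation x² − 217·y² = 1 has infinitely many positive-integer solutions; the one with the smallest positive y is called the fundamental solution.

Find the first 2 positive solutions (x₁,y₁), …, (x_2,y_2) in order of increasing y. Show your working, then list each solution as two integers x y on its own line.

3844063 260952
29553640695937 2006231855952

√217 → a₀=14, period (1,2,1,2,1,…,2,1,28); ℓ=16 even so k=15
k=0  a_k=14  p_k/q_k = 14/1
…
k=2  a_k=2  p_k/q_k = 44/3
…
k=4  a_k=2  p_k/q_k = 162/11
k=5  a_k=1  p_k/q_k = 221/15
…
k=12  a_k=2  p_k/q_k = 740980/50301
…
k=14  a_k=2  p_k/q_k = 2809702/190735
k=15  a_k=1  p_k/q_k = 3844063/260952
fundamental: x₁=3844063, y₁=260952  (since 14776820347969 − 217·68095946304 = 1)
(x_2, y_2) = (3844063·3844063 + 217·260952·260952, 3844063·260952 + 260952·3844063) = (29553640695937, 2006231855952)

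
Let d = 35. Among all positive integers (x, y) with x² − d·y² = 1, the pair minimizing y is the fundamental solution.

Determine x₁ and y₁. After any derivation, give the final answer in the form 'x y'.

6 1

√35 → a₀=5, period (1,10); ℓ=2 even so k=1
step 0: (5, 1)  from 5·(1,0) + (0,1)
step 1: (6, 1)  from 1·(5,1) + (1,0)
(x₁, y₁) = (6, 1);  6² − 35·1² = 1 ✓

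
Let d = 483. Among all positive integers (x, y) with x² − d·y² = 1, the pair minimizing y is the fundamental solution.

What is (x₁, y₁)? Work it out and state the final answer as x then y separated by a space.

22 1

√483 → a₀=21, period (1,42); ℓ=2 even so k=1
k=0  a_k=21  p_k/q_k = 21/1
k=1  a_k=1  p_k/q_k = 22/1
fundamental: x₁=22, y₁=1  (since 484 − 483·1 = 1)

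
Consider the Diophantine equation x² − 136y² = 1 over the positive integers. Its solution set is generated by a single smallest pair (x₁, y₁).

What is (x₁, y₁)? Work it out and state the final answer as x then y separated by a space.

35 3

√136 = [11; 1,1,1,22, …], period ℓ=4 (even) → k=3
step 0: (11, 1)  from 11·(1,0) + (0,1)
…
step 2: (23, 2)  from 1·(12,1) + (11,1)
step 3: (35, 3)  from 1·(23,2) + (12,1)
fundamental: x₁=35, y₁=3  (since 1225 − 136·9 = 1)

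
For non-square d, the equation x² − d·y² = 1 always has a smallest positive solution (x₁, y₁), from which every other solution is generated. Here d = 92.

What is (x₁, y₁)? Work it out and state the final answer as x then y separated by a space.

d=92: √d = [9; 1,1,2,4,2,1,1,18] (ℓ=8, even), read p_7/q_7
i=0: a=9 ⇒ p=9, q=1
i=1: a=1 ⇒ p=10, q=1
i=2: a=1 ⇒ p=19, q=2
…
i=6: a=1 ⇒ p=681, q=71
i=7: a=1 ⇒ p=1151, q=120
→ (1151, 120).  Check: 1151²=1324801, 92·120²=1324800, difference 1.

1151 120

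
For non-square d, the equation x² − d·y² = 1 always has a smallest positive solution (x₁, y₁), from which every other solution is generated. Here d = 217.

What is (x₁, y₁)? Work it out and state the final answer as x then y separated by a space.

3844063 260952

[14; 1,2,1,2,1,…,2,1,28] for √217; ℓ=16 ⇒ convergent index 15
k=0  a_k=14  p_k/q_k = 14/1
…
k=2  a_k=2  p_k/q_k = 44/3
k=3  a_k=1  p_k/q_k = 59/4
k=4  a_k=2  p_k/q_k = 162/11
k=5  a_k=1  p_k/q_k = 221/15
…
k=9  a_k=9  p_k/q_k = 139163/9447
k=10  a_k=1  p_k/q_k = 154218/10469
k=11  a_k=1  p_k/q_k = 293381/19916
…
k=13  a_k=1  p_k/q_k = 1034361/70217
k=14  a_k=2  p_k/q_k = 2809702/190735
k=15  a_k=1  p_k/q_k = 3844063/260952
→ (3844063, 260952).  Check: 3844063²=14776820347969, 217·260952²=14776820347968, difference 1.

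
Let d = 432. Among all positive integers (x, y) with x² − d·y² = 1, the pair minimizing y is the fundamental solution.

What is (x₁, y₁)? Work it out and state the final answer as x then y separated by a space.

d=432: √d = [20; 1,3,1,1,1,3,1,40] (ℓ=8, even), read p_7/q_7
k=0  a_k=20  p_k/q_k = 20/1
k=1  a_k=1  p_k/q_k = 21/1
k=2  a_k=3  p_k/q_k = 83/4
k=3  a_k=1  p_k/q_k = 104/5
k=4  a_k=1  p_k/q_k = 187/9
k=5  a_k=1  p_k/q_k = 291/14
k=6  a_k=3  p_k/q_k = 1060/51
k=7  a_k=1  p_k/q_k = 1351/65
fundamental: x₁=1351, y₁=65  (since 1825201 − 432·4225 = 1)

1351 65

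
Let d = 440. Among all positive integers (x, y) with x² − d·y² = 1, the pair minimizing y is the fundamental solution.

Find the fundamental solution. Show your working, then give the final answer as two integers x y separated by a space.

√440 → a₀=20, period (1,40); ℓ=2 even so k=1
step 0: (20, 1)  from 20·(1,0) + (0,1)
step 1: (21, 1)  from 1·(20,1) + (1,0)
(x₁, y₁) = (21, 1);  21² − 440·1² = 1 ✓

21 1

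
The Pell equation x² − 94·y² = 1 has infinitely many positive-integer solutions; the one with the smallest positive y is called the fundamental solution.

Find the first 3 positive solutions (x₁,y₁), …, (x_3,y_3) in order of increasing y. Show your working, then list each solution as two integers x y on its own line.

2143295 221064
9187426914049 947610731760
39382732335491159615 4062018686654877336

√94 = [9; 1,2,3,1,1,…,2,1,18, …], period ℓ=16 (even) → k=15
i=0: a=9 ⇒ p=9, q=1
i=1: a=1 ⇒ p=10, q=1
…
i=3: a=3 ⇒ p=97, q=10
i=4: a=1 ⇒ p=126, q=13
…
i=6: a=5 ⇒ p=1241, q=128
i=7: a=1 ⇒ p=1464, q=151
i=8: a=8 ⇒ p=12953, q=1336
i=9: a=1 ⇒ p=14417, q=1487
i=10: a=5 ⇒ p=85038, q=8771
i=11: a=1 ⇒ p=99455, q=10258
i=12: a=1 ⇒ p=184493, q=19029
i=13: a=3 ⇒ p=652934, q=67345
i=14: a=2 ⇒ p=1490361, q=153719
i=15: a=1 ⇒ p=2143295, q=221064
→ (2143295, 221064).  Check: 2143295²=4593713457025, 94·221064²=4593713457024, difference 1.
(x_2, y_2) = (2143295·2143295 + 94·221064·221064, 2143295·221064 + 221064·2143295) = (9187426914049, 947610731760)
(x_3, y_3) = (2143295·9187426914049 + 94·221064·947610731760, 2143295·947610731760 + 221064·9187426914049) = (39382732335491159615, 4062018686654877336)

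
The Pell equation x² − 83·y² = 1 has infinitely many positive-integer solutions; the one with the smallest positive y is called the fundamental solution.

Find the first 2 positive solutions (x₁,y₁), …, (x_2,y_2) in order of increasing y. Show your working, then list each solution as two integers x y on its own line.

d=83: √d = [9; 9,18] (ℓ=2, even), read p_1/q_1
a_0=9:  p_0=9·1+0=9,  q_0=9·0+1=1
a_1=9:  p_1=9·9+1=82,  q_1=9·1+0=9
fundamental: x₁=82, y₁=9  (since 6724 − 83·81 = 1)
(x_2, y_2) = (82·82 + 83·9·9, 82·9 + 9·82) = (13447, 1476)

82 9
13447 1476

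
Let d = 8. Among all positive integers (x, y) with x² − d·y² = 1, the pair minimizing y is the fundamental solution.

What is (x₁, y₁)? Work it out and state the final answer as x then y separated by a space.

3 1

√8 → a₀=2, period (1,4); ℓ=2 even so k=1
i=0: a=2 ⇒ p=2, q=1
i=1: a=1 ⇒ p=3, q=1
→ (3, 1).  Check: 3²=9, 8·1²=8, difference 1.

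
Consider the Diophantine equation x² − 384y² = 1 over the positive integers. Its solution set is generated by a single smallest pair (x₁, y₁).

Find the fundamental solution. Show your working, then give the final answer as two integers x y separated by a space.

4801 245

[19; 1,1,2,9,2,1,1,38] for √384; ℓ=8 ⇒ convergent index 7
a_0=19:  p_0=19·1+0=19,  q_0=19·0+1=1
a_1=1:  p_1=1·19+1=20,  q_1=1·1+0=1
a_2=1:  p_2=1·20+19=39,  q_2=1·1+1=2
a_3=2:  p_3=2·39+20=98,  q_3=2·2+1=5
…
a_6=1:  p_6=1·1940+921=2861,  q_6=1·99+47=146
a_7=1:  p_7=1·2861+1940=4801,  q_7=1·146+99=245
(x₁, y₁) = (4801, 245);  4801² − 384·245² = 1 ✓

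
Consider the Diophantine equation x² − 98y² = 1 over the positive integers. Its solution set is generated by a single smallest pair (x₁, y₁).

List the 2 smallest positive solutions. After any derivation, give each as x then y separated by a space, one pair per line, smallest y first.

99 10
19601 1980

√98 → a₀=9, period (1,8,1,18); ℓ=4 even so k=3
step 0: (9, 1)  from 9·(1,0) + (0,1)
…
step 2: (89, 9)  from 8·(10,1) + (9,1)
step 3: (99, 10)  from 1·(89,9) + (10,1)
→ (99, 10).  Check: 99²=9801, 98·10²=9800, difference 1.
(99+10√98)^2 = 19601 + 1980√98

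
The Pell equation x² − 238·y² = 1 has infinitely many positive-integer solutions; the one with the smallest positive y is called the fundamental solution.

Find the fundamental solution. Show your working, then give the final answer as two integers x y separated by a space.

11663 756

√238 = [15; 2,2,1,14,1,2,2,30, …], period ℓ=8 (even) → k=7
i=0: a=15 ⇒ p=15, q=1
i=1: a=2 ⇒ p=31, q=2
i=2: a=2 ⇒ p=77, q=5
…
i=5: a=1 ⇒ p=1697, q=110
i=6: a=2 ⇒ p=4983, q=323
i=7: a=2 ⇒ p=11663, q=756
(x₁, y₁) = (11663, 756);  11663² − 238·756² = 1 ✓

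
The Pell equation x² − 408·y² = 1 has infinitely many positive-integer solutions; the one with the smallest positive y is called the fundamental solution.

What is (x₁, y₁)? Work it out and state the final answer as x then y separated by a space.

d=408: √d = [20; 5,40] (ℓ=2, even), read p_1/q_1
k=0  a_k=20  p_k/q_k = 20/1
k=1  a_k=5  p_k/q_k = 101/5
fundamental: x₁=101, y₁=5  (since 10201 − 408·25 = 1)

101 5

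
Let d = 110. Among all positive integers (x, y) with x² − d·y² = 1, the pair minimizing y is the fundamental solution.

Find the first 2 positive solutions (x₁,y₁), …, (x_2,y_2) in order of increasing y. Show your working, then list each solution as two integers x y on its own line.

21 2
881 84

√110 = [10; 2,20, …], period ℓ=2 (even) → k=1
step 0: (10, 1)  from 10·(1,0) + (0,1)
step 1: (21, 2)  from 2·(10,1) + (1,0)
(x₁, y₁) = (21, 2);  21² − 110·2² = 1 ✓
(21+2√110)^2 = 881 + 84√110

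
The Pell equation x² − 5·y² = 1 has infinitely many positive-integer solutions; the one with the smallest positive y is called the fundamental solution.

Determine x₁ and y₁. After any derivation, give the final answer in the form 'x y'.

9 4

√5 = [2; 4, …], period ℓ=1 (odd) → k=1
k=0  a_k=2  p_k/q_k = 2/1
k=1  a_k=4  p_k/q_k = 9/4
fundamental: x₁=9, y₁=4  (since 81 − 5·16 = 1)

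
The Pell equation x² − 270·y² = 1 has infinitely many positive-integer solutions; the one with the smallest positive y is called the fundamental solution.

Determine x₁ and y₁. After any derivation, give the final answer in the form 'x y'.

√270 → a₀=16, period (2,3,6,3,2,32); ℓ=6 even so k=5
step 0: (16, 1)  from 16·(1,0) + (0,1)
…
step 2: (115, 7)  from 3·(33,2) + (16,1)
step 3: (723, 44)  from 6·(115,7) + (33,2)
step 4: (2284, 139)  from 3·(723,44) + (115,7)
step 5: (5291, 322)  from 2·(2284,139) + (723,44)
→ (5291, 322).  Check: 5291²=27994681, 270·322²=27994680, difference 1.

5291 322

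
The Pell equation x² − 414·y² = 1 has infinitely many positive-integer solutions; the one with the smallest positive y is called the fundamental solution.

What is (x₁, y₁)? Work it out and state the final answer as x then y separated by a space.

[20; 2,1,7,2,7,1,2,40] for √414; ℓ=8 ⇒ convergent index 7
i=0: a=20 ⇒ p=20, q=1
…
i=3: a=7 ⇒ p=468, q=23
…
i=5: a=7 ⇒ p=7447, q=366
i=6: a=1 ⇒ p=8444, q=415
i=7: a=2 ⇒ p=24335, q=1196
(x₁, y₁) = (24335, 1196);  24335² − 414·1196² = 1 ✓

24335 1196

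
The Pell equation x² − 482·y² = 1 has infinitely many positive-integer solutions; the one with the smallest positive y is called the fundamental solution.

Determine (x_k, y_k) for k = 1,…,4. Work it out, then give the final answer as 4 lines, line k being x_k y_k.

[21; 1,20,1,42] for √482; ℓ=4 ⇒ convergent index 3
k=0  a_k=21  p_k/q_k = 21/1
k=1  a_k=1  p_k/q_k = 22/1
k=2  a_k=20  p_k/q_k = 461/21
k=3  a_k=1  p_k/q_k = 483/22
fundamental: x₁=483, y₁=22  (since 233289 − 482·484 = 1)
k=2:  x_2 = 483·483+482·22·22 = 466577,  y_2 = 483·22+22·483 = 21252
k=3:  x_3 = 483·466577+482·22·21252 = 450712899,  y_3 = 483·21252+22·466577 = 20529410
k=4:  x_4 = 483·450712899+482·22·20529410 = 435388193857,  y_4 = 483·20529410+22·450712899 = 19831388808

483 22
466577 21252
450712899 20529410
435388193857 19831388808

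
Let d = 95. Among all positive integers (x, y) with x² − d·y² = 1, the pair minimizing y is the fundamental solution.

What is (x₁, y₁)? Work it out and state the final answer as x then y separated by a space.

[9; 1,2,1,18] for √95; ℓ=4 ⇒ convergent index 3
i=0: a=9 ⇒ p=9, q=1
…
i=2: a=2 ⇒ p=29, q=3
i=3: a=1 ⇒ p=39, q=4
(x₁, y₁) = (39, 4);  39² − 95·4² = 1 ✓

39 4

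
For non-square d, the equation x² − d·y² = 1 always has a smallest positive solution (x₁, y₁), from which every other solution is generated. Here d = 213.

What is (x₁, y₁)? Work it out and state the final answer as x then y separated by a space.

√213 → a₀=14, period (1,1,2,6,1,8,1,6,2,1,1,28); ℓ=12 even so k=11
k=0  a_k=14  p_k/q_k = 14/1
…
k=2  a_k=1  p_k/q_k = 29/2
k=3  a_k=2  p_k/q_k = 73/5
…
k=7  a_k=1  p_k/q_k = 5327/365
…
k=10  a_k=1  p_k/q_k = 115574/7919
k=11  a_k=1  p_k/q_k = 194399/13320
→ (194399, 13320).  Check: 194399²=37790971201, 213·13320²=37790971200, difference 1.

194399 13320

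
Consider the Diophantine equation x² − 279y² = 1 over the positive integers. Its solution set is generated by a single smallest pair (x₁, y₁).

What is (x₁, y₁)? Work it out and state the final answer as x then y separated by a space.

√279 = [16; 1,2,2,1,2,2,1,32, …], period ℓ=8 (even) → k=7
k=0  a_k=16  p_k/q_k = 16/1
…
k=2  a_k=2  p_k/q_k = 50/3
k=3  a_k=2  p_k/q_k = 117/7
…
k=6  a_k=2  p_k/q_k = 1069/64
k=7  a_k=1  p_k/q_k = 1520/91
fundamental: x₁=1520, y₁=91  (since 2310400 − 279·8281 = 1)

1520 91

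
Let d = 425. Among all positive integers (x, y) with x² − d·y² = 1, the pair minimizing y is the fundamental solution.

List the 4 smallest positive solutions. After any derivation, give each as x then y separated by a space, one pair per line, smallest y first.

[20; 1,1,1,1,1,1,40] for √425; ℓ=7 ⇒ convergent index 13
step 0: (20, 1)  from 20·(1,0) + (0,1)
step 1: (21, 1)  from 1·(20,1) + (1,0)
step 2: (41, 2)  from 1·(21,1) + (20,1)
…
step 4: (103, 5)  from 1·(62,3) + (41,2)
…
step 10: (33191, 1610)  from 1·(22038,1069) + (11153,541)
…
step 12: (88420, 4289)  from 1·(55229,2679) + (33191,1610)
step 13: (143649, 6968)  from 1·(88420,4289) + (55229,2679)
(x₁, y₁) = (143649, 6968);  143649² − 425·6968² = 1 ✓
(143649+6968√425)^2 = 41270070401 + 2001892464√425
(143649+6968√425)^3 = 11856808685922849 + 575139701115304√425
(143649+6968√425)^4 = 3406437421806992601601 + 165236485849022716128√425

143649 6968
41270070401 2001892464
11856808685922849 575139701115304
3406437421806992601601 165236485849022716128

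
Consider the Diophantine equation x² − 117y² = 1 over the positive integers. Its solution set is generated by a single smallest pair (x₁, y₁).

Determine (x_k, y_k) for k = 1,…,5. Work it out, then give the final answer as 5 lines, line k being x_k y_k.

649 60
842401 77880
1093435849 101088180
1419278889601 131212379760
1842222905266249 170313567840300

[10; 1,4,2,4,1,20] for √117; ℓ=6 ⇒ convergent index 5
a_0=10:  p_0=10·1+0=10,  q_0=10·0+1=1
a_1=1:  p_1=1·10+1=11,  q_1=1·1+0=1
a_2=4:  p_2=4·11+10=54,  q_2=4·1+1=5
a_3=2:  p_3=2·54+11=119,  q_3=2·5+1=11
a_4=4:  p_4=4·119+54=530,  q_4=4·11+5=49
a_5=1:  p_5=1·530+119=649,  q_5=1·49+11=60
fundamental: x₁=649, y₁=60  (since 421201 − 117·3600 = 1)
(649+60√117)^2 = 842401 + 77880√117
(649+60√117)^3 = 1093435849 + 101088180√117
(649+60√117)^4 = 1419278889601 + 131212379760√117
(649+60√117)^5 = 1842222905266249 + 170313567840300√117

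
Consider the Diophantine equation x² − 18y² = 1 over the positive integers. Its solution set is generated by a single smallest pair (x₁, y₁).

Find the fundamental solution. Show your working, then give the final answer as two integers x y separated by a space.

17 4

√18 → a₀=4, period (4,8); ℓ=2 even so k=1
step 0: (4, 1)  from 4·(1,0) + (0,1)
step 1: (17, 4)  from 4·(4,1) + (1,0)
→ (17, 4).  Check: 17²=289, 18·4²=288, difference 1.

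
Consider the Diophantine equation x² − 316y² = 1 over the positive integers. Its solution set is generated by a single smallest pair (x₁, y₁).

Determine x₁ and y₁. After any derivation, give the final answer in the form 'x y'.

12799 720

√316 → a₀=17, period (1,3,2,8,2,3,1,34); ℓ=8 even so k=7
k=0  a_k=17  p_k/q_k = 17/1
…
k=2  a_k=3  p_k/q_k = 71/4
k=3  a_k=2  p_k/q_k = 160/9
k=4  a_k=8  p_k/q_k = 1351/76
k=5  a_k=2  p_k/q_k = 2862/161
k=6  a_k=3  p_k/q_k = 9937/559
k=7  a_k=1  p_k/q_k = 12799/720
fundamental: x₁=12799, y₁=720  (since 163814401 − 316·518400 = 1)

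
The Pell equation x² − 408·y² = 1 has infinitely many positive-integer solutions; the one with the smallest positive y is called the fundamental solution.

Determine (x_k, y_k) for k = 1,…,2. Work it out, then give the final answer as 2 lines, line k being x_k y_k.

101 5
20401 1010

d=408: √d = [20; 5,40] (ℓ=2, even), read p_1/q_1
a_0=20:  p_0=20·1+0=20,  q_0=20·0+1=1
a_1=5:  p_1=5·20+1=101,  q_1=5·1+0=5
→ (101, 5).  Check: 101²=10201, 408·5²=10200, difference 1.
(101+5√408)^2 = 20401 + 1010√408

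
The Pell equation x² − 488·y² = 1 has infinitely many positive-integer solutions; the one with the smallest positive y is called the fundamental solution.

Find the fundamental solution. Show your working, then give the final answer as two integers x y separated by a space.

243 11

[22; 11,44] for √488; ℓ=2 ⇒ convergent index 1
a_0=22:  p_0=22·1+0=22,  q_0=22·0+1=1
a_1=11:  p_1=11·22+1=243,  q_1=11·1+0=11
(x₁, y₁) = (243, 11);  243² − 488·11² = 1 ✓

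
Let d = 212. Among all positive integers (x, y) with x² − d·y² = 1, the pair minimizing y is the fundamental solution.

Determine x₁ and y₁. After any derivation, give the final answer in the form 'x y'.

66249 4550

d=212: √d = [14; 1,1,3,1,1,…,1,1,28] (ℓ=14, even), read p_13/q_13
i=0: a=14 ⇒ p=14, q=1
…
i=2: a=1 ⇒ p=29, q=2
…
i=4: a=1 ⇒ p=131, q=9
i=5: a=1 ⇒ p=233, q=16
i=6: a=1 ⇒ p=364, q=25
i=7: a=6 ⇒ p=2417, q=166
…
i=9: a=1 ⇒ p=5198, q=357
i=10: a=1 ⇒ p=7979, q=548
…
i=12: a=1 ⇒ p=37114, q=2549
i=13: a=1 ⇒ p=66249, q=4550
→ (66249, 4550).  Check: 66249²=4388930001, 212·4550²=4388930000, difference 1.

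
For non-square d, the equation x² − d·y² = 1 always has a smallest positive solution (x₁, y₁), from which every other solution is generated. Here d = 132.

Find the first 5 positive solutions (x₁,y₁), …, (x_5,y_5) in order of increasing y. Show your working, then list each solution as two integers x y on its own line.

23 2
1057 92
48599 4230
2234497 194488
102738263 8942218

√132 → a₀=11, period (2,22); ℓ=2 even so k=1
step 0: (11, 1)  from 11·(1,0) + (0,1)
step 1: (23, 2)  from 2·(11,1) + (1,0)
fundamental: x₁=23, y₁=2  (since 529 − 132·4 = 1)
n=2: (23,2)∘(23,2) = (23·23+132·2·2, 23·2+2·23) = (1057,92)
n=3: (1057,92)∘(23,2) = (23·1057+132·2·92, 23·92+2·1057) = (48599,4230)
n=4: (48599,4230)∘(23,2) = (23·48599+132·2·4230, 23·4230+2·48599) = (2234497,194488)
n=5: (2234497,194488)∘(23,2) = (23·2234497+132·2·194488, 23·194488+2·2234497) = (102738263,8942218)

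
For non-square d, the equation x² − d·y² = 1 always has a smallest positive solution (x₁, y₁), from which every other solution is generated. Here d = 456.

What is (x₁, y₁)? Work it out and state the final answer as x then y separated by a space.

1025 48

d=456: √d = [21; 2,1,4,1,2,42] (ℓ=6, even), read p_5/q_5
step 0: (21, 1)  from 21·(1,0) + (0,1)
step 1: (43, 2)  from 2·(21,1) + (1,0)
step 2: (64, 3)  from 1·(43,2) + (21,1)
…
step 4: (363, 17)  from 1·(299,14) + (64,3)
step 5: (1025, 48)  from 2·(363,17) + (299,14)
fundamental: x₁=1025, y₁=48  (since 1050625 − 456·2304 = 1)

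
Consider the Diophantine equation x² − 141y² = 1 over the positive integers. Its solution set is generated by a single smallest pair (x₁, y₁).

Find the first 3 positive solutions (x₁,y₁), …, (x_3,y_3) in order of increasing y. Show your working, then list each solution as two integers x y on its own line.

95 8
18049 1520
3429215 288792

√141 → a₀=11, period (1,6,1,22); ℓ=4 even so k=3
i=0: a=11 ⇒ p=11, q=1
…
i=2: a=6 ⇒ p=83, q=7
i=3: a=1 ⇒ p=95, q=8
fundamental: x₁=95, y₁=8  (since 9025 − 141·64 = 1)
(x_2, y_2) = (95·95 + 141·8·8, 95·8 + 8·95) = (18049, 1520)
(x_3, y_3) = (95·18049 + 141·8·1520, 95·1520 + 8·18049) = (3429215, 288792)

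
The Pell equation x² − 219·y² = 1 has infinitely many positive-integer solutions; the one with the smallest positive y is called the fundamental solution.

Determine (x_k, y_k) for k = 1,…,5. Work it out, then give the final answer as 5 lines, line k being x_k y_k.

74 5
10951 740
1620674 109515
239848801 16207480
35496001874 2398597525

√219 → a₀=14, period (1,3,1,28); ℓ=4 even so k=3
i=0: a=14 ⇒ p=14, q=1
i=1: a=1 ⇒ p=15, q=1
i=2: a=3 ⇒ p=59, q=4
i=3: a=1 ⇒ p=74, q=5
→ (74, 5).  Check: 74²=5476, 219·5²=5475, difference 1.
k=2:  x_2 = 74·74+219·5·5 = 10951,  y_2 = 74·5+5·74 = 740
k=3:  x_3 = 74·10951+219·5·740 = 1620674,  y_3 = 74·740+5·10951 = 109515
k=4:  x_4 = 74·1620674+219·5·109515 = 239848801,  y_4 = 74·109515+5·1620674 = 16207480
k=5:  x_5 = 74·239848801+219·5·16207480 = 35496001874,  y_5 = 74·16207480+5·239848801 = 2398597525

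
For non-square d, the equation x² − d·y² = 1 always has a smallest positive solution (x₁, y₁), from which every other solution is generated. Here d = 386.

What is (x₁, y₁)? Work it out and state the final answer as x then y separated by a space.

111555 5678

√386 = [19; 1,1,1,4,1,18,1,4,1,1,1,38, …], period ℓ=12 (even) → k=11
i=0: a=19 ⇒ p=19, q=1
i=1: a=1 ⇒ p=20, q=1
…
i=3: a=1 ⇒ p=59, q=3
…
i=8: a=4 ⇒ p=32771, q=1668
i=9: a=1 ⇒ p=39392, q=2005
i=10: a=1 ⇒ p=72163, q=3673
i=11: a=1 ⇒ p=111555, q=5678
fundamental: x₁=111555, y₁=5678  (since 12444518025 − 386·32239684 = 1)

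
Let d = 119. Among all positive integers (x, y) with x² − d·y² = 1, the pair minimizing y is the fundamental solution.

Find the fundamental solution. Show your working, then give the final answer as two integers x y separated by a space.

√119 = [10; 1,9,1,20, …], period ℓ=4 (even) → k=3
k=0  a_k=10  p_k/q_k = 10/1
…
k=2  a_k=9  p_k/q_k = 109/10
k=3  a_k=1  p_k/q_k = 120/11
→ (120, 11).  Check: 120²=14400, 119·11²=14399, difference 1.

120 11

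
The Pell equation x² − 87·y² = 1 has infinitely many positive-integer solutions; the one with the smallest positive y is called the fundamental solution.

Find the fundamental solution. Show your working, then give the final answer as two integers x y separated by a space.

[9; 3,18] for √87; ℓ=2 ⇒ convergent index 1
i=0: a=9 ⇒ p=9, q=1
i=1: a=3 ⇒ p=28, q=3
fundamental: x₁=28, y₁=3  (since 784 − 87·9 = 1)

28 3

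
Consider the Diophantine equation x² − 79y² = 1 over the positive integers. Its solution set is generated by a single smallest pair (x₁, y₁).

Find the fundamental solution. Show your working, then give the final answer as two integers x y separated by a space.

80 9

√79 → a₀=8, period (1,7,1,16); ℓ=4 even so k=3
i=0: a=8 ⇒ p=8, q=1
i=1: a=1 ⇒ p=9, q=1
i=2: a=7 ⇒ p=71, q=8
i=3: a=1 ⇒ p=80, q=9
(x₁, y₁) = (80, 9);  80² − 79·9² = 1 ✓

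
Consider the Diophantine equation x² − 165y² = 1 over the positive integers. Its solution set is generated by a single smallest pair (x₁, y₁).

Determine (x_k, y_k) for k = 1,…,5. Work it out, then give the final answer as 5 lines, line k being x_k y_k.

[12; 1,5,2,5,1,24] for √165; ℓ=6 ⇒ convergent index 5
i=0: a=12 ⇒ p=12, q=1
i=1: a=1 ⇒ p=13, q=1
i=2: a=5 ⇒ p=77, q=6
i=3: a=2 ⇒ p=167, q=13
i=4: a=5 ⇒ p=912, q=71
i=5: a=1 ⇒ p=1079, q=84
→ (1079, 84).  Check: 1079²=1164241, 165·84²=1164240, difference 1.
k=2:  x_2 = 1079·1079+165·84·84 = 2328481,  y_2 = 1079·84+84·1079 = 181272
k=3:  x_3 = 1079·2328481+165·84·181272 = 5024860919,  y_3 = 1079·181272+84·2328481 = 391184892
k=4:  x_4 = 1079·5024860919+165·84·391184892 = 10843647534721,  y_4 = 1079·391184892+84·5024860919 = 844176815664
k=5:  x_5 = 1079·10843647534721+165·84·844176815664 = 23400586355066999,  y_5 = 1079·844176815664+84·10843647534721 = 1821733177018020

1079 84
2328481 181272
5024860919 391184892
10843647534721 844176815664
23400586355066999 1821733177018020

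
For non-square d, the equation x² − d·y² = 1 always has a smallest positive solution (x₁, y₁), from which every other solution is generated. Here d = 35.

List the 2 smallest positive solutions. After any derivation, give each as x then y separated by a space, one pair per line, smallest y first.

6 1
71 12

√35 → a₀=5, period (1,10); ℓ=2 even so k=1
step 0: (5, 1)  from 5·(1,0) + (0,1)
step 1: (6, 1)  from 1·(5,1) + (1,0)
→ (6, 1).  Check: 6²=36, 35·1²=35, difference 1.
(6+1√35)^2 = 71 + 12√35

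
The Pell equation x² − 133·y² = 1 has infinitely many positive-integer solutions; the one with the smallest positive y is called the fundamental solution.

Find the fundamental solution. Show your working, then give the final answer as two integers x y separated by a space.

d=133: √d = [11; 1,1,7,5,1,…,1,1,22] (ℓ=16, even), read p_15/q_15
a_0=11:  p_0=11·1+0=11,  q_0=11·0+1=1
a_1=1:  p_1=1·11+1=12,  q_1=1·1+0=1
a_2=1:  p_2=1·12+11=23,  q_2=1·1+1=2
a_3=7:  p_3=7·23+12=173,  q_3=7·2+1=15
a_4=5:  p_4=5·173+23=888,  q_4=5·15+2=77
a_5=1:  p_5=1·888+173=1061,  q_5=1·77+15=92
a_6=1:  p_6=1·1061+888=1949,  q_6=1·92+77=169
a_7=1:  p_7=1·1949+1061=3010,  q_7=1·169+92=261
a_8=2:  p_8=2·3010+1949=7969,  q_8=2·261+169=691
…
a_11=1:  p_11=1·18948+10979=29927,  q_11=1·1643+952=2595
a_12=5:  p_12=5·29927+18948=168583,  q_12=5·2595+1643=14618
a_13=7:  p_13=7·168583+29927=1210008,  q_13=7·14618+2595=104921
a_14=1:  p_14=1·1210008+168583=1378591,  q_14=1·104921+14618=119539
a_15=1:  p_15=1·1378591+1210008=2588599,  q_15=1·119539+104921=224460
→ (2588599, 224460).  Check: 2588599²=6700844782801, 133·224460²=6700844782800, difference 1.

2588599 224460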